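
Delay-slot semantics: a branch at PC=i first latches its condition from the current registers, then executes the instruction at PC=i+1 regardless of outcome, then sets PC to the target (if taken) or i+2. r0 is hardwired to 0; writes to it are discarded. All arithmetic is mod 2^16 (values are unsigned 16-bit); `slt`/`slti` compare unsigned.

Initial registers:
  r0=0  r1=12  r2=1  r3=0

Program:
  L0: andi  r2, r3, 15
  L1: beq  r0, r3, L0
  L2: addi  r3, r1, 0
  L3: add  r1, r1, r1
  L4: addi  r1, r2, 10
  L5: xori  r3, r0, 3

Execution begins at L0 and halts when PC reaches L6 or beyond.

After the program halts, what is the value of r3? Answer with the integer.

  step pc=0: andi  r2, r3, 15  regs=(0,12,0,0)
  step pc=1: beq  r0, r3, L0  cond=T  regs=(0,12,0,0)
  step pc=2: addi  r3, r1, 0  regs=(0,12,0,12)
  step pc=0: andi  r2, r3, 15  regs=(0,12,12,12)
  step pc=1: beq  r0, r3, L0  cond=F  regs=(0,12,12,12)
  step pc=2: addi  r3, r1, 0  regs=(0,12,12,12)
  step pc=3: add  r1, r1, r1  regs=(0,24,12,12)
  step pc=4: addi  r1, r2, 10  regs=(0,22,12,12)
  step pc=5: xori  r3, r0, 3  regs=(0,22,12,3)

3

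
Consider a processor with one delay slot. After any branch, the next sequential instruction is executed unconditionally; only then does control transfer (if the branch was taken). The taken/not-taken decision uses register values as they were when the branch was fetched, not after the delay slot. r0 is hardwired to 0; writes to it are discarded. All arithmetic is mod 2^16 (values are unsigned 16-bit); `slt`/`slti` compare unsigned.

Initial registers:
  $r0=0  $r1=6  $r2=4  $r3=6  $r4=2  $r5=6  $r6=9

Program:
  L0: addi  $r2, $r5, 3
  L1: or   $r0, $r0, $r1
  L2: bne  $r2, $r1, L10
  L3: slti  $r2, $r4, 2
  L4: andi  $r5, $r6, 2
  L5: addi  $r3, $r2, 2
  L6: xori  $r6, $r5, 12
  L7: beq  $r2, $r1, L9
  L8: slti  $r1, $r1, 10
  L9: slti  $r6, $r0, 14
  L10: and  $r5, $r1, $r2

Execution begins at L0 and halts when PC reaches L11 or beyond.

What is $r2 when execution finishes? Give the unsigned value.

#0 addi  $r2, $r5, 3 ; 0/6/9/6/2/6/9
#1 or   $r0, $r0, $r1 ; 0/6/9/6/2/6/9
#2 bne  $r2, $r1, L10 ; 0/6/9/6/2/6/9 ; →target
#3 slti  $r2, $r4, 2 ; 0/6/0/6/2/6/9
#10 and  $r5, $r1, $r2 ; 0/6/0/6/2/0/9

0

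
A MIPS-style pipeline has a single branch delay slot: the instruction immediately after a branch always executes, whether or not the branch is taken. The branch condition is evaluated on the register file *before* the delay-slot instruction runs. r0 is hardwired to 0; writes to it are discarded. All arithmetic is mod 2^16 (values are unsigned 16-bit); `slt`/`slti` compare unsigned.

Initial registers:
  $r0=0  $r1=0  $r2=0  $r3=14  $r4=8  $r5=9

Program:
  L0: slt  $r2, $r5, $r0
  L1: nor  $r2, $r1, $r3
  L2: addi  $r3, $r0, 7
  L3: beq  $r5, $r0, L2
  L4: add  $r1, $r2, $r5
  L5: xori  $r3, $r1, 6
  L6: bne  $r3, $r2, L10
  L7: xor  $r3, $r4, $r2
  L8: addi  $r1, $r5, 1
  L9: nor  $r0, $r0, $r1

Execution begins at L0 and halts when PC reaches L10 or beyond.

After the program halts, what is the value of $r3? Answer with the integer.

#0 slt  $r2, $r5, $r0 ; 0/0/0/14/8/9
#1 nor  $r2, $r1, $r3 ; 0/0/65521/14/8/9
#2 addi  $r3, $r0, 7 ; 0/0/65521/7/8/9
#3 beq  $r5, $r0, L2 ; 0/0/65521/7/8/9 ; →fallthru
#4 add  $r1, $r2, $r5 ; 0/65530/65521/7/8/9
#5 xori  $r3, $r1, 6 ; 0/65530/65521/65532/8/9
#6 bne  $r3, $r2, L10 ; 0/65530/65521/65532/8/9 ; →target
#7 xor  $r3, $r4, $r2 ; 0/65530/65521/65529/8/9

65529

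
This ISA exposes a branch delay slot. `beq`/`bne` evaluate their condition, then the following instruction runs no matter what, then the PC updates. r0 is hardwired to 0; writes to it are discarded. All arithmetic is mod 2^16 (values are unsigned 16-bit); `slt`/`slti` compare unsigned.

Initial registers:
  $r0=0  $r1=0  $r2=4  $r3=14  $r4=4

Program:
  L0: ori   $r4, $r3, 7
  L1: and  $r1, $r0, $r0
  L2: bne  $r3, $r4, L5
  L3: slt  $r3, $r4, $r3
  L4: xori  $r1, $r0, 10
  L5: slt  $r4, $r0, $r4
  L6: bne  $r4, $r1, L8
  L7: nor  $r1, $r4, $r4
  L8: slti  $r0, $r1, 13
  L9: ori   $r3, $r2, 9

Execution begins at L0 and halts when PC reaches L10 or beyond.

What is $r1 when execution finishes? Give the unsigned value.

  step pc=0: ori   $r4, $r3, 7  regs=(0,0,4,14,15)
  step pc=1: and  $r1, $r0, $r0  regs=(0,0,4,14,15)
  step pc=2: bne  $r3, $r4, L5  cond=T  regs=(0,0,4,14,15)
  step pc=3: slt  $r3, $r4, $r3  regs=(0,0,4,0,15)
  step pc=5: slt  $r4, $r0, $r4  regs=(0,0,4,0,1)
  step pc=6: bne  $r4, $r1, L8  cond=T  regs=(0,0,4,0,1)
  step pc=7: nor  $r1, $r4, $r4  regs=(0,65534,4,0,1)
  step pc=8: slti  $r0, $r1, 13  regs=(0,65534,4,0,1)
  step pc=9: ori   $r3, $r2, 9  regs=(0,65534,4,13,1)

65534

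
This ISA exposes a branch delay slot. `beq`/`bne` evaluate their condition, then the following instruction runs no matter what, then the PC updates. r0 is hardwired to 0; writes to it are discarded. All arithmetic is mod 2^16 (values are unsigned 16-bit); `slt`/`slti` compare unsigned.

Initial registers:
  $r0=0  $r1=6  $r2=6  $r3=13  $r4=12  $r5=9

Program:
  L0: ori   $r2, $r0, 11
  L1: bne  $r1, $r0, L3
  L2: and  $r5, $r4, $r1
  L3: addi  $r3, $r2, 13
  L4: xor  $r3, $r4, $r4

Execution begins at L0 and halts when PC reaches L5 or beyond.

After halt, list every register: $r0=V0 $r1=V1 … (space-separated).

[0] ori   $r2, $r0, 11  →  {$r0:0, $r1:6, $r2:11, $r3:13, $r4:12, $r5:9}
[1] bne  $r1, $r0, L3  →  {$r0:0, $r1:6, $r2:11, $r3:13, $r4:12, $r5:9}  ⟨branch taken⟩
[2] and  $r5, $r4, $r1  →  {$r0:0, $r1:6, $r2:11, $r3:13, $r4:12, $r5:4}
[3] addi  $r3, $r2, 13  →  {$r0:0, $r1:6, $r2:11, $r3:24, $r4:12, $r5:4}
[4] xor  $r3, $r4, $r4  →  {$r0:0, $r1:6, $r2:11, $r3:0, $r4:12, $r5:4}

$r0=0 $r1=6 $r2=11 $r3=0 $r4=12 $r5=4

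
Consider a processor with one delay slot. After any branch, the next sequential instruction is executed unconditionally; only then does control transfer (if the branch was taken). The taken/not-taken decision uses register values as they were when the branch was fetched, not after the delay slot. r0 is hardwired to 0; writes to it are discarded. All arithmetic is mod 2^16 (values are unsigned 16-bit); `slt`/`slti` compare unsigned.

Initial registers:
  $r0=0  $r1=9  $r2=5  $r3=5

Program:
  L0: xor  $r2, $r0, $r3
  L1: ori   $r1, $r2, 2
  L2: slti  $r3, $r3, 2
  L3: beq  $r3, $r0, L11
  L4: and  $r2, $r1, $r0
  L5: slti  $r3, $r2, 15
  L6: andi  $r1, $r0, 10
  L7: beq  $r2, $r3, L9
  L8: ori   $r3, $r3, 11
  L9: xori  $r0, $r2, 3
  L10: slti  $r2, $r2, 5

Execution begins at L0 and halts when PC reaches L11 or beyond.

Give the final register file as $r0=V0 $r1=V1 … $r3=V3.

PC=0  xor  $r2, $r0, $r3     | $r0=0 $r1=9 $r2=5 $r3=5
PC=1  ori   $r1, $r2, 2      | $r0=0 $r1=7 $r2=5 $r3=5
PC=2  slti  $r3, $r3, 2      | $r0=0 $r1=7 $r2=5 $r3=0
PC=3  beq  $r3, $r0, L11     | $r0=0 $r1=7 $r2=5 $r3=0  [TAKEN]
PC=4  and  $r2, $r1, $r0     | $r0=0 $r1=7 $r2=0 $r3=0

$r0=0 $r1=7 $r2=0 $r3=0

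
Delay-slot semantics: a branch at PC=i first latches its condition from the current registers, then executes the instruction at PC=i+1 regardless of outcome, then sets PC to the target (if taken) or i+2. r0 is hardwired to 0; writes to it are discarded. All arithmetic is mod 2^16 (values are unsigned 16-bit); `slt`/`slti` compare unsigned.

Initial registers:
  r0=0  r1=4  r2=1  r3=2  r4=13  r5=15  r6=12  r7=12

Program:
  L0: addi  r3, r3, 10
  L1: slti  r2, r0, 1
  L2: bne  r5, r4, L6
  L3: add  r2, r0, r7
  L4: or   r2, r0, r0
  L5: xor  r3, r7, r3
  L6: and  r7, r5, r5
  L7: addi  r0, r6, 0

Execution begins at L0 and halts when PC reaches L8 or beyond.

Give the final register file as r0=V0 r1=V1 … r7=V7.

r0=0 r1=4 r2=12 r3=12 r4=13 r5=15 r6=12 r7=15

#0 addi  r3, r3, 10 ; 0/4/1/12/13/15/12/12
#1 slti  r2, r0, 1 ; 0/4/1/12/13/15/12/12
#2 bne  r5, r4, L6 ; 0/4/1/12/13/15/12/12 ; →target
#3 add  r2, r0, r7 ; 0/4/12/12/13/15/12/12
#6 and  r7, r5, r5 ; 0/4/12/12/13/15/12/15
#7 addi  r0, r6, 0 ; 0/4/12/12/13/15/12/15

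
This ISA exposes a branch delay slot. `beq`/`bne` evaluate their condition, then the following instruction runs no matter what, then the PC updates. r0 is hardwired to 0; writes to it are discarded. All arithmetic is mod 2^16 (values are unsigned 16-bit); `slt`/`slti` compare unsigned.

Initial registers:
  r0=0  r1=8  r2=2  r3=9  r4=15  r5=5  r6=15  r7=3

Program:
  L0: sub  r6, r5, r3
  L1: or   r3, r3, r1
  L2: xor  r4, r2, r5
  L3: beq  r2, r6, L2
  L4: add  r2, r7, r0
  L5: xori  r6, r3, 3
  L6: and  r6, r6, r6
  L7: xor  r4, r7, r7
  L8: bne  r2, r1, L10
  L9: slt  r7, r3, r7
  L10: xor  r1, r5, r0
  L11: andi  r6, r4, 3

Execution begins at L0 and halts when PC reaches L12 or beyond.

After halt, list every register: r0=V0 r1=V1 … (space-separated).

r0=0 r1=5 r2=3 r3=9 r4=0 r5=5 r6=0 r7=0

[0] sub  r6, r5, r3  →  {r0:0, r1:8, r2:2, r3:9, r4:15, r5:5, r6:65532, r7:3}
[1] or   r3, r3, r1  →  {r0:0, r1:8, r2:2, r3:9, r4:15, r5:5, r6:65532, r7:3}
[2] xor  r4, r2, r5  →  {r0:0, r1:8, r2:2, r3:9, r4:7, r5:5, r6:65532, r7:3}
[3] beq  r2, r6, L2  →  {r0:0, r1:8, r2:2, r3:9, r4:7, r5:5, r6:65532, r7:3}  ⟨branch fallthrough⟩
[4] add  r2, r7, r0  →  {r0:0, r1:8, r2:3, r3:9, r4:7, r5:5, r6:65532, r7:3}
[5] xori  r6, r3, 3  →  {r0:0, r1:8, r2:3, r3:9, r4:7, r5:5, r6:10, r7:3}
[6] and  r6, r6, r6  →  {r0:0, r1:8, r2:3, r3:9, r4:7, r5:5, r6:10, r7:3}
[7] xor  r4, r7, r7  →  {r0:0, r1:8, r2:3, r3:9, r4:0, r5:5, r6:10, r7:3}
[8] bne  r2, r1, L10  →  {r0:0, r1:8, r2:3, r3:9, r4:0, r5:5, r6:10, r7:3}  ⟨branch taken⟩
[9] slt  r7, r3, r7  →  {r0:0, r1:8, r2:3, r3:9, r4:0, r5:5, r6:10, r7:0}
[10] xor  r1, r5, r0  →  {r0:0, r1:5, r2:3, r3:9, r4:0, r5:5, r6:10, r7:0}
[11] andi  r6, r4, 3  →  {r0:0, r1:5, r2:3, r3:9, r4:0, r5:5, r6:0, r7:0}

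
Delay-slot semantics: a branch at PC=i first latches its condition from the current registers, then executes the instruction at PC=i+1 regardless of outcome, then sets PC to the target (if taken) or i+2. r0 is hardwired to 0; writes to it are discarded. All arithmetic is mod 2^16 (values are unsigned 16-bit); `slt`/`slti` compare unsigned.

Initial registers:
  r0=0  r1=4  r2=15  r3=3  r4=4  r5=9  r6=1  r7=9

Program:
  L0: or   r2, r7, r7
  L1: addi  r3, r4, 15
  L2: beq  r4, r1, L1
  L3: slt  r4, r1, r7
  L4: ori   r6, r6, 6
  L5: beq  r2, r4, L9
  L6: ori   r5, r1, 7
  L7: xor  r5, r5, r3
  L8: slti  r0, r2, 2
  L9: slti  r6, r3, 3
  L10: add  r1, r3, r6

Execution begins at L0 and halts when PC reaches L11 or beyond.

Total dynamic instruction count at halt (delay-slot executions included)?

#0 or   r2, r7, r7 ; 0/4/9/3/4/9/1/9
#1 addi  r3, r4, 15 ; 0/4/9/19/4/9/1/9
#2 beq  r4, r1, L1 ; 0/4/9/19/4/9/1/9 ; →target
#3 slt  r4, r1, r7 ; 0/4/9/19/1/9/1/9
#1 addi  r3, r4, 15 ; 0/4/9/16/1/9/1/9
#2 beq  r4, r1, L1 ; 0/4/9/16/1/9/1/9 ; →fallthru
#3 slt  r4, r1, r7 ; 0/4/9/16/1/9/1/9
#4 ori   r6, r6, 6 ; 0/4/9/16/1/9/7/9
#5 beq  r2, r4, L9 ; 0/4/9/16/1/9/7/9 ; →fallthru
#6 ori   r5, r1, 7 ; 0/4/9/16/1/7/7/9
#7 xor  r5, r5, r3 ; 0/4/9/16/1/23/7/9
#8 slti  r0, r2, 2 ; 0/4/9/16/1/23/7/9
#9 slti  r6, r3, 3 ; 0/4/9/16/1/23/0/9
#10 add  r1, r3, r6 ; 0/16/9/16/1/23/0/9

14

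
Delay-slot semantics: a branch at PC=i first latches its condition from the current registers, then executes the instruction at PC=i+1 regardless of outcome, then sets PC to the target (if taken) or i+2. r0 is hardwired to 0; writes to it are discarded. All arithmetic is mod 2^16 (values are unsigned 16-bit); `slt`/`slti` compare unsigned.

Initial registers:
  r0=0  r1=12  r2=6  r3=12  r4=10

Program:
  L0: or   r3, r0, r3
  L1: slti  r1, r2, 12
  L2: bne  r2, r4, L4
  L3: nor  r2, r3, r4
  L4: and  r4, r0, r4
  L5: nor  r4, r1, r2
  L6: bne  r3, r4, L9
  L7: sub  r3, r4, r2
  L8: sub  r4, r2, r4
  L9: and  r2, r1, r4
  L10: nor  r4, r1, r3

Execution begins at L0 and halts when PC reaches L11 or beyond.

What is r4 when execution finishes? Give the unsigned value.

[0] or   r3, r0, r3  →  {r0:0, r1:12, r2:6, r3:12, r4:10}
[1] slti  r1, r2, 12  →  {r0:0, r1:1, r2:6, r3:12, r4:10}
[2] bne  r2, r4, L4  →  {r0:0, r1:1, r2:6, r3:12, r4:10}  ⟨branch taken⟩
[3] nor  r2, r3, r4  →  {r0:0, r1:1, r2:65521, r3:12, r4:10}
[4] and  r4, r0, r4  →  {r0:0, r1:1, r2:65521, r3:12, r4:0}
[5] nor  r4, r1, r2  →  {r0:0, r1:1, r2:65521, r3:12, r4:14}
[6] bne  r3, r4, L9  →  {r0:0, r1:1, r2:65521, r3:12, r4:14}  ⟨branch taken⟩
[7] sub  r3, r4, r2  →  {r0:0, r1:1, r2:65521, r3:29, r4:14}
[9] and  r2, r1, r4  →  {r0:0, r1:1, r2:0, r3:29, r4:14}
[10] nor  r4, r1, r3  →  {r0:0, r1:1, r2:0, r3:29, r4:65506}

65506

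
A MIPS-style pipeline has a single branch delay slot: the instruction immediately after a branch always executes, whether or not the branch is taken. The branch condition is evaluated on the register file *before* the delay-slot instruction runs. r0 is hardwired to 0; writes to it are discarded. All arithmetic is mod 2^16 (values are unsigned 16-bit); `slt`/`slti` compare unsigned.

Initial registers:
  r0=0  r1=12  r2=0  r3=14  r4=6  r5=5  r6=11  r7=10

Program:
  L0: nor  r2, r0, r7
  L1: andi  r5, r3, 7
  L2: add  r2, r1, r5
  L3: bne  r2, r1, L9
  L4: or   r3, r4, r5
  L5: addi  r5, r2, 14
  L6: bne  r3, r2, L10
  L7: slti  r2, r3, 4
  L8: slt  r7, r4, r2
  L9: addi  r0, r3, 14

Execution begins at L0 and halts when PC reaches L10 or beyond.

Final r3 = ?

[0] nor  r2, r0, r7  →  {r0:0, r1:12, r2:65525, r3:14, r4:6, r5:5, r6:11, r7:10}
[1] andi  r5, r3, 7  →  {r0:0, r1:12, r2:65525, r3:14, r4:6, r5:6, r6:11, r7:10}
[2] add  r2, r1, r5  →  {r0:0, r1:12, r2:18, r3:14, r4:6, r5:6, r6:11, r7:10}
[3] bne  r2, r1, L9  →  {r0:0, r1:12, r2:18, r3:14, r4:6, r5:6, r6:11, r7:10}  ⟨branch taken⟩
[4] or   r3, r4, r5  →  {r0:0, r1:12, r2:18, r3:6, r4:6, r5:6, r6:11, r7:10}
[9] addi  r0, r3, 14  →  {r0:0, r1:12, r2:18, r3:6, r4:6, r5:6, r6:11, r7:10}

6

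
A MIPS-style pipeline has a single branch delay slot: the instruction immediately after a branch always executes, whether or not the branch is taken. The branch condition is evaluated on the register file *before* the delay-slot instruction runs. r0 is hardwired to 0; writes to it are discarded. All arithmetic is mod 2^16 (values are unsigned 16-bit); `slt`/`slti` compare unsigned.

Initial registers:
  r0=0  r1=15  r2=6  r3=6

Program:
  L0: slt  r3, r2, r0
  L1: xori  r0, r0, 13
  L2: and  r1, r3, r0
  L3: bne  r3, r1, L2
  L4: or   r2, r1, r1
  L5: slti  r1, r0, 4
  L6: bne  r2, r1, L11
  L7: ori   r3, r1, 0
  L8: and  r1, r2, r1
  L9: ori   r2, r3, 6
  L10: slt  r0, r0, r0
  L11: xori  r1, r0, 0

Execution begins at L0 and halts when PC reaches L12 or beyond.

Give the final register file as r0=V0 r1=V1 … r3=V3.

r0=0 r1=0 r2=0 r3=1

[0] slt  r3, r2, r0  →  {r0:0, r1:15, r2:6, r3:0}
[1] xori  r0, r0, 13  →  {r0:0, r1:15, r2:6, r3:0}
[2] and  r1, r3, r0  →  {r0:0, r1:0, r2:6, r3:0}
[3] bne  r3, r1, L2  →  {r0:0, r1:0, r2:6, r3:0}  ⟨branch fallthrough⟩
[4] or   r2, r1, r1  →  {r0:0, r1:0, r2:0, r3:0}
[5] slti  r1, r0, 4  →  {r0:0, r1:1, r2:0, r3:0}
[6] bne  r2, r1, L11  →  {r0:0, r1:1, r2:0, r3:0}  ⟨branch taken⟩
[7] ori   r3, r1, 0  →  {r0:0, r1:1, r2:0, r3:1}
[11] xori  r1, r0, 0  →  {r0:0, r1:0, r2:0, r3:1}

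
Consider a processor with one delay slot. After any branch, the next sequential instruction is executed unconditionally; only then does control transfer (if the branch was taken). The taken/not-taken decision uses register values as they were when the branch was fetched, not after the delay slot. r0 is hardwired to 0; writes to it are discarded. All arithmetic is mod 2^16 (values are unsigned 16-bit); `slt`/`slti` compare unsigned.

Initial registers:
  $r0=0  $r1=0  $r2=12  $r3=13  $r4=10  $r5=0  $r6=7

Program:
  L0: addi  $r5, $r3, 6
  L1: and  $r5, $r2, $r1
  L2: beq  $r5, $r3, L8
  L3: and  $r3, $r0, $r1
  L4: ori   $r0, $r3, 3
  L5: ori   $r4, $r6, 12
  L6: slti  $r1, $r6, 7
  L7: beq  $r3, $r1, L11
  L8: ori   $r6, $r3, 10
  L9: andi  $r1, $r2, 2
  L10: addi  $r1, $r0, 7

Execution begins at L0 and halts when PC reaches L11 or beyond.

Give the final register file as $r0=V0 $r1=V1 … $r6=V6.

$r0=0 $r1=0 $r2=12 $r3=0 $r4=15 $r5=0 $r6=10

PC=0  addi  $r5, $r3, 6      | $r0=0 $r1=0 $r2=12 $r3=13 $r4=10 $r5=19 $r6=7
PC=1  and  $r5, $r2, $r1     | $r0=0 $r1=0 $r2=12 $r3=13 $r4=10 $r5=0 $r6=7
PC=2  beq  $r5, $r3, L8      | $r0=0 $r1=0 $r2=12 $r3=13 $r4=10 $r5=0 $r6=7  [not taken]
PC=3  and  $r3, $r0, $r1     | $r0=0 $r1=0 $r2=12 $r3=0 $r4=10 $r5=0 $r6=7
PC=4  ori   $r0, $r3, 3      | $r0=0 $r1=0 $r2=12 $r3=0 $r4=10 $r5=0 $r6=7
PC=5  ori   $r4, $r6, 12     | $r0=0 $r1=0 $r2=12 $r3=0 $r4=15 $r5=0 $r6=7
PC=6  slti  $r1, $r6, 7      | $r0=0 $r1=0 $r2=12 $r3=0 $r4=15 $r5=0 $r6=7
PC=7  beq  $r3, $r1, L11     | $r0=0 $r1=0 $r2=12 $r3=0 $r4=15 $r5=0 $r6=7  [TAKEN]
PC=8  ori   $r6, $r3, 10     | $r0=0 $r1=0 $r2=12 $r3=0 $r4=15 $r5=0 $r6=10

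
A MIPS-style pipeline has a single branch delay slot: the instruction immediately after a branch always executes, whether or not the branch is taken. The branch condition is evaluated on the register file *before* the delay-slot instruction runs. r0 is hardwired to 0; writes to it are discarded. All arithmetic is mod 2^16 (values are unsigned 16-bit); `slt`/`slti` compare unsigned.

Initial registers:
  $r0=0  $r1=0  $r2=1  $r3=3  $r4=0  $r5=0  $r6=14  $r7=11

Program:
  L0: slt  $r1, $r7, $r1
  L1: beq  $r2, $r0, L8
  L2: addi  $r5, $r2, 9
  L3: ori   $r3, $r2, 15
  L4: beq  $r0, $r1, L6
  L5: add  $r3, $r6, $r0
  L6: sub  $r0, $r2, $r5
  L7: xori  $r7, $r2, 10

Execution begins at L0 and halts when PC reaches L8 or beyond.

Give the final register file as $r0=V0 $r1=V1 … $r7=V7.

PC=0  slt  $r1, $r7, $r1     | $r0=0 $r1=0 $r2=1 $r3=3 $r4=0 $r5=0 $r6=14 $r7=11
PC=1  beq  $r2, $r0, L8      | $r0=0 $r1=0 $r2=1 $r3=3 $r4=0 $r5=0 $r6=14 $r7=11  [not taken]
PC=2  addi  $r5, $r2, 9      | $r0=0 $r1=0 $r2=1 $r3=3 $r4=0 $r5=10 $r6=14 $r7=11
PC=3  ori   $r3, $r2, 15     | $r0=0 $r1=0 $r2=1 $r3=15 $r4=0 $r5=10 $r6=14 $r7=11
PC=4  beq  $r0, $r1, L6      | $r0=0 $r1=0 $r2=1 $r3=15 $r4=0 $r5=10 $r6=14 $r7=11  [TAKEN]
PC=5  add  $r3, $r6, $r0     | $r0=0 $r1=0 $r2=1 $r3=14 $r4=0 $r5=10 $r6=14 $r7=11
PC=6  sub  $r0, $r2, $r5     | $r0=0 $r1=0 $r2=1 $r3=14 $r4=0 $r5=10 $r6=14 $r7=11
PC=7  xori  $r7, $r2, 10     | $r0=0 $r1=0 $r2=1 $r3=14 $r4=0 $r5=10 $r6=14 $r7=11

$r0=0 $r1=0 $r2=1 $r3=14 $r4=0 $r5=10 $r6=14 $r7=11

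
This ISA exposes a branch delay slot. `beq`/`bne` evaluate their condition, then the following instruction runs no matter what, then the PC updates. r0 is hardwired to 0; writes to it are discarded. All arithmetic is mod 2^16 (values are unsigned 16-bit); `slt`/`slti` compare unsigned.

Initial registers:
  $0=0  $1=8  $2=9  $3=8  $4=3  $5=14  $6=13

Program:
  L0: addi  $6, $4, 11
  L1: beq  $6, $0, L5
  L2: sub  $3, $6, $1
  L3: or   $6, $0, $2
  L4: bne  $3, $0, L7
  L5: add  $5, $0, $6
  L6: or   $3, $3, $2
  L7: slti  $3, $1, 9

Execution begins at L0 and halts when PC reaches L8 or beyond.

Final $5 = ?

9

#0 addi  $6, $4, 11 ; 0/8/9/8/3/14/14
#1 beq  $6, $0, L5 ; 0/8/9/8/3/14/14 ; →fallthru
#2 sub  $3, $6, $1 ; 0/8/9/6/3/14/14
#3 or   $6, $0, $2 ; 0/8/9/6/3/14/9
#4 bne  $3, $0, L7 ; 0/8/9/6/3/14/9 ; →target
#5 add  $5, $0, $6 ; 0/8/9/6/3/9/9
#7 slti  $3, $1, 9 ; 0/8/9/1/3/9/9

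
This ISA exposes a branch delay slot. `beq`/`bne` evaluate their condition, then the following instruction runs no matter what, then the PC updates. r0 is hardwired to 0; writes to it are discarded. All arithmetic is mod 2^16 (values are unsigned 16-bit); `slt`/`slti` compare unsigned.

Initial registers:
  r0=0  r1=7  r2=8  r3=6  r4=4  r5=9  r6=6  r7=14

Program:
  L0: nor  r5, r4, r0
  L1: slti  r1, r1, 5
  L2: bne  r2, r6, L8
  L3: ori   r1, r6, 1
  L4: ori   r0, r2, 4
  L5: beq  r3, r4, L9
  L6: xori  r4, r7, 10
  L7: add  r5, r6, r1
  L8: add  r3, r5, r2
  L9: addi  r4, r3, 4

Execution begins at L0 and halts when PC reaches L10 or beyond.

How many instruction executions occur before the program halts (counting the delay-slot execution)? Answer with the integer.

6

[0] nor  r5, r4, r0  →  {r0:0, r1:7, r2:8, r3:6, r4:4, r5:65531, r6:6, r7:14}
[1] slti  r1, r1, 5  →  {r0:0, r1:0, r2:8, r3:6, r4:4, r5:65531, r6:6, r7:14}
[2] bne  r2, r6, L8  →  {r0:0, r1:0, r2:8, r3:6, r4:4, r5:65531, r6:6, r7:14}  ⟨branch taken⟩
[3] ori   r1, r6, 1  →  {r0:0, r1:7, r2:8, r3:6, r4:4, r5:65531, r6:6, r7:14}
[8] add  r3, r5, r2  →  {r0:0, r1:7, r2:8, r3:3, r4:4, r5:65531, r6:6, r7:14}
[9] addi  r4, r3, 4  →  {r0:0, r1:7, r2:8, r3:3, r4:7, r5:65531, r6:6, r7:14}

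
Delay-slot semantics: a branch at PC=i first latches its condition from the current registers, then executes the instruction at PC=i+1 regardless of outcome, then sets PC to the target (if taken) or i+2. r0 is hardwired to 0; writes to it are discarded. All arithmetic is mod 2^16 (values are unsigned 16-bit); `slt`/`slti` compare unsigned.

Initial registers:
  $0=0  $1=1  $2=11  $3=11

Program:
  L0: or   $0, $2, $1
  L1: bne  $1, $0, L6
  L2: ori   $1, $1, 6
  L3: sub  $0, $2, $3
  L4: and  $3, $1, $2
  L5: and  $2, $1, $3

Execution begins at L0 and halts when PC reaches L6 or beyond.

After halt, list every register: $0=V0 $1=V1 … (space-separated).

$0=0 $1=7 $2=11 $3=11

#0 or   $0, $2, $1 ; 0/1/11/11
#1 bne  $1, $0, L6 ; 0/1/11/11 ; →target
#2 ori   $1, $1, 6 ; 0/7/11/11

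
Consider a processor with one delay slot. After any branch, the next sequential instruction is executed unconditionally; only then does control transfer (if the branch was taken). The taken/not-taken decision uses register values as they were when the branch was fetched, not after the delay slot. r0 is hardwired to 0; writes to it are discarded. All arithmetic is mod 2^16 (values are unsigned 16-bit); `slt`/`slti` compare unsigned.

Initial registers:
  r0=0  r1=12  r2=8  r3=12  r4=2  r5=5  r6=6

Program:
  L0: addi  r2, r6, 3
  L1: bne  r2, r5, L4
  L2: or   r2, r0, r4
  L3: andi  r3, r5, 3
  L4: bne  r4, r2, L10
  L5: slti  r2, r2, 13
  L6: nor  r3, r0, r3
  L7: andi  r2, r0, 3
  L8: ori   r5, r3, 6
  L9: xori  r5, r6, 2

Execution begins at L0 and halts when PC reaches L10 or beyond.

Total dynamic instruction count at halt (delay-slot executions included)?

  step pc=0: addi  r2, r6, 3  regs=(0,12,9,12,2,5,6)
  step pc=1: bne  r2, r5, L4  cond=T  regs=(0,12,9,12,2,5,6)
  step pc=2: or   r2, r0, r4  regs=(0,12,2,12,2,5,6)
  step pc=4: bne  r4, r2, L10  cond=F  regs=(0,12,2,12,2,5,6)
  step pc=5: slti  r2, r2, 13  regs=(0,12,1,12,2,5,6)
  step pc=6: nor  r3, r0, r3  regs=(0,12,1,65523,2,5,6)
  step pc=7: andi  r2, r0, 3  regs=(0,12,0,65523,2,5,6)
  step pc=8: ori   r5, r3, 6  regs=(0,12,0,65523,2,65527,6)
  step pc=9: xori  r5, r6, 2  regs=(0,12,0,65523,2,4,6)

9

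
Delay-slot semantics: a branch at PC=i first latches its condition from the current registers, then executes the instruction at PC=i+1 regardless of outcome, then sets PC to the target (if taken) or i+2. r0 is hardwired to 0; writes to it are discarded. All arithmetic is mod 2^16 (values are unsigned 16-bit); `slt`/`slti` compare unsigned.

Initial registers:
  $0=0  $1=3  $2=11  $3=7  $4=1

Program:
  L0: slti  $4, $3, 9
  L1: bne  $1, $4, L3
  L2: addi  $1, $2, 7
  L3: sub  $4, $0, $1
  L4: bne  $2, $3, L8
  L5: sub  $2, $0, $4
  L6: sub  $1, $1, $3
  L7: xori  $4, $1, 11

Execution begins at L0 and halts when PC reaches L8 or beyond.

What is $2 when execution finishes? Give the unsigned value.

[0] slti  $4, $3, 9  →  {$0:0, $1:3, $2:11, $3:7, $4:1}
[1] bne  $1, $4, L3  →  {$0:0, $1:3, $2:11, $3:7, $4:1}  ⟨branch taken⟩
[2] addi  $1, $2, 7  →  {$0:0, $1:18, $2:11, $3:7, $4:1}
[3] sub  $4, $0, $1  →  {$0:0, $1:18, $2:11, $3:7, $4:65518}
[4] bne  $2, $3, L8  →  {$0:0, $1:18, $2:11, $3:7, $4:65518}  ⟨branch taken⟩
[5] sub  $2, $0, $4  →  {$0:0, $1:18, $2:18, $3:7, $4:65518}

18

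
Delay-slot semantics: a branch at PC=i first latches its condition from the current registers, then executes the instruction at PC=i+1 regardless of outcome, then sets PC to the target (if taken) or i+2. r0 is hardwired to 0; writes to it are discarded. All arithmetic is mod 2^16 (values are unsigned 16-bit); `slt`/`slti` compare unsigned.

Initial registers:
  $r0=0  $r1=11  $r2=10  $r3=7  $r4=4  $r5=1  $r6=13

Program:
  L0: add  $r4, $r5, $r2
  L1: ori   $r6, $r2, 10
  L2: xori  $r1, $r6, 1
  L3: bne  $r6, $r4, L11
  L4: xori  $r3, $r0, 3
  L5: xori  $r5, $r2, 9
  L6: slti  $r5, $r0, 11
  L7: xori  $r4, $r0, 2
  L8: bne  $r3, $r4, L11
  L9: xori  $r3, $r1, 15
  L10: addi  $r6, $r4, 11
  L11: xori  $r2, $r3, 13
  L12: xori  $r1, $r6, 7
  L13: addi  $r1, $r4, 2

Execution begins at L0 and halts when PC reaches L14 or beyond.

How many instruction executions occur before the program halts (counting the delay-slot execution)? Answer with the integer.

#0 add  $r4, $r5, $r2 ; 0/11/10/7/11/1/13
#1 ori   $r6, $r2, 10 ; 0/11/10/7/11/1/10
#2 xori  $r1, $r6, 1 ; 0/11/10/7/11/1/10
#3 bne  $r6, $r4, L11 ; 0/11/10/7/11/1/10 ; →target
#4 xori  $r3, $r0, 3 ; 0/11/10/3/11/1/10
#11 xori  $r2, $r3, 13 ; 0/11/14/3/11/1/10
#12 xori  $r1, $r6, 7 ; 0/13/14/3/11/1/10
#13 addi  $r1, $r4, 2 ; 0/13/14/3/11/1/10

8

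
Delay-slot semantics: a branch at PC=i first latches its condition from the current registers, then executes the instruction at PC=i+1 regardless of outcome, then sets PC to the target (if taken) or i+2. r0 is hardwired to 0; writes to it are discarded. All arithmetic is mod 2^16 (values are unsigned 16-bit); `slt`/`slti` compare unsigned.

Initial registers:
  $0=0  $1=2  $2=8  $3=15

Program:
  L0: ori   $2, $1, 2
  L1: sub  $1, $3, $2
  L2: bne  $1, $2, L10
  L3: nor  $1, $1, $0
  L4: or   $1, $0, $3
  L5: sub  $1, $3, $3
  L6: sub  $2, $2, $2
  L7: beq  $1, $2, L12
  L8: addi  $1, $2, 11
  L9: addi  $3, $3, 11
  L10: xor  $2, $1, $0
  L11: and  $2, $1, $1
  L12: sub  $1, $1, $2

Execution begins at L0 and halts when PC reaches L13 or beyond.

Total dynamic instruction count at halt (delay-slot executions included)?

  step pc=0: ori   $2, $1, 2  regs=(0,2,2,15)
  step pc=1: sub  $1, $3, $2  regs=(0,13,2,15)
  step pc=2: bne  $1, $2, L10  cond=T  regs=(0,13,2,15)
  step pc=3: nor  $1, $1, $0  regs=(0,65522,2,15)
  step pc=10: xor  $2, $1, $0  regs=(0,65522,65522,15)
  step pc=11: and  $2, $1, $1  regs=(0,65522,65522,15)
  step pc=12: sub  $1, $1, $2  regs=(0,0,65522,15)

7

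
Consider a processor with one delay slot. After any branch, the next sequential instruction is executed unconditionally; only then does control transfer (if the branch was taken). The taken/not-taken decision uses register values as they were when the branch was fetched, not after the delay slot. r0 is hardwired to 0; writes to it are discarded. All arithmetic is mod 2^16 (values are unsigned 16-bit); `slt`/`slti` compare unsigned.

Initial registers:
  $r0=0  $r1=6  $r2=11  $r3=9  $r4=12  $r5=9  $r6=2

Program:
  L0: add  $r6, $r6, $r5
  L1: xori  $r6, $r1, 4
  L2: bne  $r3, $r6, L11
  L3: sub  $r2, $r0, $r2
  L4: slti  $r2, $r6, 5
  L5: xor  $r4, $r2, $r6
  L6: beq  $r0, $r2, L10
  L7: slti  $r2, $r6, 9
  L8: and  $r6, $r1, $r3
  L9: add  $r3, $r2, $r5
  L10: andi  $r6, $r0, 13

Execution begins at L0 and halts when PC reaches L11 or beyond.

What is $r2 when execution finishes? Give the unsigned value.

65525

[0] add  $r6, $r6, $r5  →  {$r0:0, $r1:6, $r2:11, $r3:9, $r4:12, $r5:9, $r6:11}
[1] xori  $r6, $r1, 4  →  {$r0:0, $r1:6, $r2:11, $r3:9, $r4:12, $r5:9, $r6:2}
[2] bne  $r3, $r6, L11  →  {$r0:0, $r1:6, $r2:11, $r3:9, $r4:12, $r5:9, $r6:2}  ⟨branch taken⟩
[3] sub  $r2, $r0, $r2  →  {$r0:0, $r1:6, $r2:65525, $r3:9, $r4:12, $r5:9, $r6:2}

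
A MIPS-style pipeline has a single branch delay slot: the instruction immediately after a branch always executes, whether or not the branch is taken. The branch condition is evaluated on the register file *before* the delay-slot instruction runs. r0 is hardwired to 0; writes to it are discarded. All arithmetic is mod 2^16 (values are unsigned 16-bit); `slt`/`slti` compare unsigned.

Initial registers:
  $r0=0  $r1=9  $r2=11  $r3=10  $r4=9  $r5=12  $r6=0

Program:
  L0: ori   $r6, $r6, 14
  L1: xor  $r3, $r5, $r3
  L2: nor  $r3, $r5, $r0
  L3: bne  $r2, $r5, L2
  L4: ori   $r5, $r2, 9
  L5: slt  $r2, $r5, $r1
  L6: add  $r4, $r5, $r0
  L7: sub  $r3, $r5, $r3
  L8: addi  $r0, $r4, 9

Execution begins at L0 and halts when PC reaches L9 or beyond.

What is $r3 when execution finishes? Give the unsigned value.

#0 ori   $r6, $r6, 14 ; 0/9/11/10/9/12/14
#1 xor  $r3, $r5, $r3 ; 0/9/11/6/9/12/14
#2 nor  $r3, $r5, $r0 ; 0/9/11/65523/9/12/14
#3 bne  $r2, $r5, L2 ; 0/9/11/65523/9/12/14 ; →target
#4 ori   $r5, $r2, 9 ; 0/9/11/65523/9/11/14
#2 nor  $r3, $r5, $r0 ; 0/9/11/65524/9/11/14
#3 bne  $r2, $r5, L2 ; 0/9/11/65524/9/11/14 ; →fallthru
#4 ori   $r5, $r2, 9 ; 0/9/11/65524/9/11/14
#5 slt  $r2, $r5, $r1 ; 0/9/0/65524/9/11/14
#6 add  $r4, $r5, $r0 ; 0/9/0/65524/11/11/14
#7 sub  $r3, $r5, $r3 ; 0/9/0/23/11/11/14
#8 addi  $r0, $r4, 9 ; 0/9/0/23/11/11/14

23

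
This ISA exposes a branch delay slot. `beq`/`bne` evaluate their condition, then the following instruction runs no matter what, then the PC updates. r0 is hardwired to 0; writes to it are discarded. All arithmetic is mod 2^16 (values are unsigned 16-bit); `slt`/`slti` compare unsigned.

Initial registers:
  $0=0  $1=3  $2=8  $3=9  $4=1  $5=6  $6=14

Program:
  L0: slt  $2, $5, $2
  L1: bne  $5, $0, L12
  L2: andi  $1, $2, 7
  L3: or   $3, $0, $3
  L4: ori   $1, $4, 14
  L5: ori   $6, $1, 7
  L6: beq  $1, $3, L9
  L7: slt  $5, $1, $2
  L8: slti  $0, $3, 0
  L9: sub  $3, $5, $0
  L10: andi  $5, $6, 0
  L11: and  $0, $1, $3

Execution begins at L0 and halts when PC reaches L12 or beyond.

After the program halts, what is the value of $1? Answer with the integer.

1

[0] slt  $2, $5, $2  →  {$0:0, $1:3, $2:1, $3:9, $4:1, $5:6, $6:14}
[1] bne  $5, $0, L12  →  {$0:0, $1:3, $2:1, $3:9, $4:1, $5:6, $6:14}  ⟨branch taken⟩
[2] andi  $1, $2, 7  →  {$0:0, $1:1, $2:1, $3:9, $4:1, $5:6, $6:14}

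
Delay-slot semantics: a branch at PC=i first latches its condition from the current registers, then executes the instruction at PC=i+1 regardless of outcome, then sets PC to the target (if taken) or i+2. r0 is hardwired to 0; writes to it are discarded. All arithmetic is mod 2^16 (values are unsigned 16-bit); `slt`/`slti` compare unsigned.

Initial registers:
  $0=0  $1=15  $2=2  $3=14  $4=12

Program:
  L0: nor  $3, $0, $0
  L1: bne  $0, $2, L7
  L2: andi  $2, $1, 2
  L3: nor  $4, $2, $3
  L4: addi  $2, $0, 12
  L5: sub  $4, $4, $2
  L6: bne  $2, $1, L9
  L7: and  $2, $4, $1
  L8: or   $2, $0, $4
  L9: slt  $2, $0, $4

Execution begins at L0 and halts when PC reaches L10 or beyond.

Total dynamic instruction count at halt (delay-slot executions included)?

[0] nor  $3, $0, $0  →  {$0:0, $1:15, $2:2, $3:65535, $4:12}
[1] bne  $0, $2, L7  →  {$0:0, $1:15, $2:2, $3:65535, $4:12}  ⟨branch taken⟩
[2] andi  $2, $1, 2  →  {$0:0, $1:15, $2:2, $3:65535, $4:12}
[7] and  $2, $4, $1  →  {$0:0, $1:15, $2:12, $3:65535, $4:12}
[8] or   $2, $0, $4  →  {$0:0, $1:15, $2:12, $3:65535, $4:12}
[9] slt  $2, $0, $4  →  {$0:0, $1:15, $2:1, $3:65535, $4:12}

6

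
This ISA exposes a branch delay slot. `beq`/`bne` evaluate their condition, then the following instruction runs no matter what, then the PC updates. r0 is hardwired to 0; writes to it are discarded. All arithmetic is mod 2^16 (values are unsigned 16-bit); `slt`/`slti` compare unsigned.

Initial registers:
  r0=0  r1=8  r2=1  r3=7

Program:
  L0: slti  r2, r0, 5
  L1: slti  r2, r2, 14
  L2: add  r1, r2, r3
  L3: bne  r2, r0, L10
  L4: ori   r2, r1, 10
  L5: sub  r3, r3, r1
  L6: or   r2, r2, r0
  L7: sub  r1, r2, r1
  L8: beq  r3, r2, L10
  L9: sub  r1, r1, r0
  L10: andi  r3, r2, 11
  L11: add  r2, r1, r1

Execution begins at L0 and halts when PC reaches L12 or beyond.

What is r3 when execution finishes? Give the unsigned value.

#0 slti  r2, r0, 5 ; 0/8/1/7
#1 slti  r2, r2, 14 ; 0/8/1/7
#2 add  r1, r2, r3 ; 0/8/1/7
#3 bne  r2, r0, L10 ; 0/8/1/7 ; →target
#4 ori   r2, r1, 10 ; 0/8/10/7
#10 andi  r3, r2, 11 ; 0/8/10/10
#11 add  r2, r1, r1 ; 0/8/16/10

10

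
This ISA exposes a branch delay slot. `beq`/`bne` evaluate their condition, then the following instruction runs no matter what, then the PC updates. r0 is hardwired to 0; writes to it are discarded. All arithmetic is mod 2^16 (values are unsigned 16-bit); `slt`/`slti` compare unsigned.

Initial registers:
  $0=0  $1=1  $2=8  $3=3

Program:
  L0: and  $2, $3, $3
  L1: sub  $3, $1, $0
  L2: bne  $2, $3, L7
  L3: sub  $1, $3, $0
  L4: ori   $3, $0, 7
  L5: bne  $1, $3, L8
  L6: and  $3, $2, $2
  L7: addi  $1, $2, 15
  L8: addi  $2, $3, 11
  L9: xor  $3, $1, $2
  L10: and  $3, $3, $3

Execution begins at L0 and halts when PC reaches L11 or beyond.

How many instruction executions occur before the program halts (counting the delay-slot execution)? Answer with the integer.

  step pc=0: and  $2, $3, $3  regs=(0,1,3,3)
  step pc=1: sub  $3, $1, $0  regs=(0,1,3,1)
  step pc=2: bne  $2, $3, L7  cond=T  regs=(0,1,3,1)
  step pc=3: sub  $1, $3, $0  regs=(0,1,3,1)
  step pc=7: addi  $1, $2, 15  regs=(0,18,3,1)
  step pc=8: addi  $2, $3, 11  regs=(0,18,12,1)
  step pc=9: xor  $3, $1, $2  regs=(0,18,12,30)
  step pc=10: and  $3, $3, $3  regs=(0,18,12,30)

8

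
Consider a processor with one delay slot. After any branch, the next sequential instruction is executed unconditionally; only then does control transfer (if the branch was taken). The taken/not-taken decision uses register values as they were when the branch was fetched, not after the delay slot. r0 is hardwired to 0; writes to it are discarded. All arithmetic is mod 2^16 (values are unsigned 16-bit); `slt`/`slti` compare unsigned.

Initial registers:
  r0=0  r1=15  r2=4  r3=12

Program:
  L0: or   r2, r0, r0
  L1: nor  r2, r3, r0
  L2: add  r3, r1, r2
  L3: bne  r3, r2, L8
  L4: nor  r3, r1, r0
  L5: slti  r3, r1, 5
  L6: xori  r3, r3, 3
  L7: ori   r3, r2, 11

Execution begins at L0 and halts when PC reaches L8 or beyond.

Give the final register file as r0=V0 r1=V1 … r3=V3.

r0=0 r1=15 r2=65523 r3=65520

[0] or   r2, r0, r0  →  {r0:0, r1:15, r2:0, r3:12}
[1] nor  r2, r3, r0  →  {r0:0, r1:15, r2:65523, r3:12}
[2] add  r3, r1, r2  →  {r0:0, r1:15, r2:65523, r3:2}
[3] bne  r3, r2, L8  →  {r0:0, r1:15, r2:65523, r3:2}  ⟨branch taken⟩
[4] nor  r3, r1, r0  →  {r0:0, r1:15, r2:65523, r3:65520}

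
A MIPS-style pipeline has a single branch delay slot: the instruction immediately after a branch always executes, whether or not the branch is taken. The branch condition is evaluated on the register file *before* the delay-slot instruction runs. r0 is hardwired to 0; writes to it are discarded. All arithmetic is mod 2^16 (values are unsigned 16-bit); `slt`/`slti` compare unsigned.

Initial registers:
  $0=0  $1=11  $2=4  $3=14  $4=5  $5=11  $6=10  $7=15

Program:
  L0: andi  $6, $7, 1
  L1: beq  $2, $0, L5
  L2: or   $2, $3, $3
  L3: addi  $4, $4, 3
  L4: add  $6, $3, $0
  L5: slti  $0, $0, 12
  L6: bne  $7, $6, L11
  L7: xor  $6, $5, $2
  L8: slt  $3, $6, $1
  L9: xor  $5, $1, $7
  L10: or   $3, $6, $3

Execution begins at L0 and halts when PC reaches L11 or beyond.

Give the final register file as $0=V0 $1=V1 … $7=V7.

$0=0 $1=11 $2=14 $3=14 $4=8 $5=11 $6=5 $7=15

#0 andi  $6, $7, 1 ; 0/11/4/14/5/11/1/15
#1 beq  $2, $0, L5 ; 0/11/4/14/5/11/1/15 ; →fallthru
#2 or   $2, $3, $3 ; 0/11/14/14/5/11/1/15
#3 addi  $4, $4, 3 ; 0/11/14/14/8/11/1/15
#4 add  $6, $3, $0 ; 0/11/14/14/8/11/14/15
#5 slti  $0, $0, 12 ; 0/11/14/14/8/11/14/15
#6 bne  $7, $6, L11 ; 0/11/14/14/8/11/14/15 ; →target
#7 xor  $6, $5, $2 ; 0/11/14/14/8/11/5/15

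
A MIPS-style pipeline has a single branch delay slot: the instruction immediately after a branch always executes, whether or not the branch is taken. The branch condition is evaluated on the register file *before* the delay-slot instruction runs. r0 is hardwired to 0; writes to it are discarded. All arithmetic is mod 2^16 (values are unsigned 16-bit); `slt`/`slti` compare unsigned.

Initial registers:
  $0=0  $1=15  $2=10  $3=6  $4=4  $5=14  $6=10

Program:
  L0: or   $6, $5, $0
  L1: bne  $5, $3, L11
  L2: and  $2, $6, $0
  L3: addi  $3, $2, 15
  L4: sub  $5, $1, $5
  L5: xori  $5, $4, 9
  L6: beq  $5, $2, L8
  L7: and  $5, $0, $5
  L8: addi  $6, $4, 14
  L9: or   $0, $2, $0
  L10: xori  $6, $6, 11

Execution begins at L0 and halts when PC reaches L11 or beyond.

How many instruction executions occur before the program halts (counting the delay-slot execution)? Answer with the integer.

3

[0] or   $6, $5, $0  →  {$0:0, $1:15, $2:10, $3:6, $4:4, $5:14, $6:14}
[1] bne  $5, $3, L11  →  {$0:0, $1:15, $2:10, $3:6, $4:4, $5:14, $6:14}  ⟨branch taken⟩
[2] and  $2, $6, $0  →  {$0:0, $1:15, $2:0, $3:6, $4:4, $5:14, $6:14}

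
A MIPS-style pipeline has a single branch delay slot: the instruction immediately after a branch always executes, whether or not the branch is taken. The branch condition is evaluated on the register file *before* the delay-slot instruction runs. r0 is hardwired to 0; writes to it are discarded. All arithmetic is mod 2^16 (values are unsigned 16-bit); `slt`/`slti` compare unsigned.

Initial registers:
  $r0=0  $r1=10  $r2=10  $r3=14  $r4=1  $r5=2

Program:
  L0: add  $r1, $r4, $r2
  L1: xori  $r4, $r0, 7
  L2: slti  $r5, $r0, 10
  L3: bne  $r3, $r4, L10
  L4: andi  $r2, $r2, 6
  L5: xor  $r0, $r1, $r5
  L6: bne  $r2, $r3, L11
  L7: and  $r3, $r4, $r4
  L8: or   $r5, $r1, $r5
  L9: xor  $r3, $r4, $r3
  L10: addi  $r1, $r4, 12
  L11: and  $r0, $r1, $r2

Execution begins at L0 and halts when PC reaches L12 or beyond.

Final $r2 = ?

  step pc=0: add  $r1, $r4, $r2  regs=(0,11,10,14,1,2)
  step pc=1: xori  $r4, $r0, 7  regs=(0,11,10,14,7,2)
  step pc=2: slti  $r5, $r0, 10  regs=(0,11,10,14,7,1)
  step pc=3: bne  $r3, $r4, L10  cond=T  regs=(0,11,10,14,7,1)
  step pc=4: andi  $r2, $r2, 6  regs=(0,11,2,14,7,1)
  step pc=10: addi  $r1, $r4, 12  regs=(0,19,2,14,7,1)
  step pc=11: and  $r0, $r1, $r2  regs=(0,19,2,14,7,1)

2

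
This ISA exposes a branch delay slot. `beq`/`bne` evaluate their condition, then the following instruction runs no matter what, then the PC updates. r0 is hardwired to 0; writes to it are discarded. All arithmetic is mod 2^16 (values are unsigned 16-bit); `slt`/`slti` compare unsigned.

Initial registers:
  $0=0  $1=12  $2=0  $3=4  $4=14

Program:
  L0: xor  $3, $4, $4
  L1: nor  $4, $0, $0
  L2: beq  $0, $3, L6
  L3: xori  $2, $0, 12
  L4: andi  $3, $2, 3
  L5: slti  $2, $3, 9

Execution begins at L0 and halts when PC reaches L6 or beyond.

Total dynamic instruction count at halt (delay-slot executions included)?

  step pc=0: xor  $3, $4, $4  regs=(0,12,0,0,14)
  step pc=1: nor  $4, $0, $0  regs=(0,12,0,0,65535)
  step pc=2: beq  $0, $3, L6  cond=T  regs=(0,12,0,0,65535)
  step pc=3: xori  $2, $0, 12  regs=(0,12,12,0,65535)

4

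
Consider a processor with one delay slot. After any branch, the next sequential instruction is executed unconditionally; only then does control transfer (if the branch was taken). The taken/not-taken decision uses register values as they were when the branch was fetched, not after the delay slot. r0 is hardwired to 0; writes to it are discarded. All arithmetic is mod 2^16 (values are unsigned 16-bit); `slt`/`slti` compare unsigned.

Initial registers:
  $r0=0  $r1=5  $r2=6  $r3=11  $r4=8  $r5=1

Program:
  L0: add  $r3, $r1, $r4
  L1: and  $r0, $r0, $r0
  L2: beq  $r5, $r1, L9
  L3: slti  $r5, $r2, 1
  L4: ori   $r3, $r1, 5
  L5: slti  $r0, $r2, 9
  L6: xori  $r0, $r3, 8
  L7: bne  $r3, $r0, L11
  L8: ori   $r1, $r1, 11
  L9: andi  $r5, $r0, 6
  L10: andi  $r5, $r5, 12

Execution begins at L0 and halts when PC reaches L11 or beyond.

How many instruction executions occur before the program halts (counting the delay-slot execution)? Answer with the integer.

  step pc=0: add  $r3, $r1, $r4  regs=(0,5,6,13,8,1)
  step pc=1: and  $r0, $r0, $r0  regs=(0,5,6,13,8,1)
  step pc=2: beq  $r5, $r1, L9  cond=F  regs=(0,5,6,13,8,1)
  step pc=3: slti  $r5, $r2, 1  regs=(0,5,6,13,8,0)
  step pc=4: ori   $r3, $r1, 5  regs=(0,5,6,5,8,0)
  step pc=5: slti  $r0, $r2, 9  regs=(0,5,6,5,8,0)
  step pc=6: xori  $r0, $r3, 8  regs=(0,5,6,5,8,0)
  step pc=7: bne  $r3, $r0, L11  cond=T  regs=(0,5,6,5,8,0)
  step pc=8: ori   $r1, $r1, 11  regs=(0,15,6,5,8,0)

9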